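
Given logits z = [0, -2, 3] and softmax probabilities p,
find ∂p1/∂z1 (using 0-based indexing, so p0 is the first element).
∂p1/∂z1 = 0.006337

p = softmax(z) = [0.04712, 0.006377, 0.9465]
p1 = 0.006377

∂p1/∂z1 = p1(1 - p1) = 0.006377 × (1 - 0.006377) = 0.006337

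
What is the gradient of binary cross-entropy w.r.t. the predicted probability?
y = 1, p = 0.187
∂L/∂p = -5.348

∂L/∂p = -y/p + (1-y)/(1-p) = -1/0.187 + 0 = -5.348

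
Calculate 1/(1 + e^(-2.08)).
0.8889

sigmoid(2.08) = 1/(1 + e^(-2.08)) = 1/(1 + 0.1249) = 0.8889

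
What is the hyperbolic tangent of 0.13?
0.1293

tanh(0.13) = (e^(0.13) - e^(-0.13))/(e^(0.13) + e^(-0.13)) = 0.1293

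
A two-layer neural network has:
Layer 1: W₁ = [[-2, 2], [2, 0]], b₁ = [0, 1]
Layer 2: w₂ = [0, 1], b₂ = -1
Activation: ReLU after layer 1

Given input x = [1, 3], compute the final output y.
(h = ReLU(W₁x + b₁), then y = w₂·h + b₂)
y = 2

Layer 1 pre-activation: z₁ = [4, 3]
After ReLU: h = [4, 3]
Layer 2 output: y = 0×4 + 1×3 + -1 = 2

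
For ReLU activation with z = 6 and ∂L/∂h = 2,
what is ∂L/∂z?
∂L/∂z = 2

h = ReLU(6) = 6
Since z > 0: ∂h/∂z = 1
∂L/∂z = ∂L/∂h · ∂h/∂z = 2 × 1 = 2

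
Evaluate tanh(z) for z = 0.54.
0.493

tanh(0.54) = (e^(0.54) - e^(-0.54))/(e^(0.54) + e^(-0.54)) = 0.493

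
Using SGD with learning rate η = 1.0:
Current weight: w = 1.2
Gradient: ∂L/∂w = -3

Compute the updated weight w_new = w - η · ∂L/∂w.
w_new = 4.2

w_new = w - η·∂L/∂w = 1.2 - 1.0×(-3) = 1.2 - (-3) = 4.2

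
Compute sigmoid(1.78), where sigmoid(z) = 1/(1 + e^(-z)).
0.8557

sigmoid(1.78) = 1/(1 + e^(-1.78)) = 1/(1 + 0.1686) = 0.8557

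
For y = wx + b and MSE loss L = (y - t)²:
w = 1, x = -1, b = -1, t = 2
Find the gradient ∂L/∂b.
∂L/∂b = -8

y = wx + b = (1)(-1) + -1 = -2
∂L/∂y = 2(y - t) = 2(-2 - 2) = -8
∂y/∂b = 1
∂L/∂b = ∂L/∂y · ∂y/∂b = -8 × 1 = -8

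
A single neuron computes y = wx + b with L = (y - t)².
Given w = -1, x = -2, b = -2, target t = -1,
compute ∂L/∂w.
∂L/∂w = -4

y = wx + b = (-1)(-2) + -2 = 0
∂L/∂y = 2(y - t) = 2(0 - -1) = 2
∂y/∂w = x = -2
∂L/∂w = ∂L/∂y · ∂y/∂w = 2 × -2 = -4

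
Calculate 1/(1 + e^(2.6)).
0.06914

sigmoid(-2.6) = 1/(1 + e^(2.6)) = 1/(1 + 13.46) = 0.06914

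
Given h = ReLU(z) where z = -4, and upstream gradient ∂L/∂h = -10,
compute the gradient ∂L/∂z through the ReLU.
∂L/∂z = 0

h = ReLU(-4) = 0
Since z < 0: ∂h/∂z = 0
∂L/∂z = ∂L/∂h · ∂h/∂z = -10 × 0 = 0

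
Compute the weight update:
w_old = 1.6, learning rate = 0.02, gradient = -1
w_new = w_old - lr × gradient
w_new = 1.62

w_new = w - η·∂L/∂w = 1.6 - 0.02×(-1) = 1.6 - (-0.02) = 1.62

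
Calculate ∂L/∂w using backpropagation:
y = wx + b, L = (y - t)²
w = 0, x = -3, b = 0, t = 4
∂L/∂w = 24

y = wx + b = (0)(-3) + 0 = 0
∂L/∂y = 2(y - t) = 2(0 - 4) = -8
∂y/∂w = x = -3
∂L/∂w = ∂L/∂y · ∂y/∂w = -8 × -3 = 24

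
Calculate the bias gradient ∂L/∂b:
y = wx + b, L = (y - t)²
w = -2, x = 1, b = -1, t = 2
∂L/∂b = -10

y = wx + b = (-2)(1) + -1 = -3
∂L/∂y = 2(y - t) = 2(-3 - 2) = -10
∂y/∂b = 1
∂L/∂b = ∂L/∂y · ∂y/∂b = -10 × 1 = -10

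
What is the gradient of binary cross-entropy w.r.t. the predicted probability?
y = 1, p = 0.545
∂L/∂p = -1.835

∂L/∂p = -y/p + (1-y)/(1-p) = -1/0.545 + 0 = -1.835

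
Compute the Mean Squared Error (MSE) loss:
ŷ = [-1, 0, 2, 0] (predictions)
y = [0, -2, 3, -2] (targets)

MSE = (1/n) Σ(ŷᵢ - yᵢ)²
MSE = 2.5

MSE = (1/4)((-1-0)² + (0--2)² + (2-3)² + (0--2)²) = (1/4)(1 + 4 + 1 + 4) = 2.5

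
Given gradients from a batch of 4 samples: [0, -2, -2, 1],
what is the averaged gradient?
Average gradient = -0.75

Average = (1/4)(0 + -2 + -2 + 1) = -3/4 = -0.75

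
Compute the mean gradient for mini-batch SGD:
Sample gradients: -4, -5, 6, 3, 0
Average gradient = 0

Average = (1/5)(-4 + -5 + 6 + 3 + 0) = 0/5 = 0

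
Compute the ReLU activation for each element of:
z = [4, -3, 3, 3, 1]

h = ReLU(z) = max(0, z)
h = [4, 0, 3, 3, 1]

ReLU applied element-wise: max(0,4)=4, max(0,-3)=0, max(0,3)=3, max(0,3)=3, max(0,1)=1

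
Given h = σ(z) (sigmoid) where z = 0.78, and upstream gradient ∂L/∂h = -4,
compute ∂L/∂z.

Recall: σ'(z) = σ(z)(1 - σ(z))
∂L/∂z = -0.8621

σ(0.78) = 0.6857
σ'(0.78) = σ(0.78)(1 - σ(0.78)) = 0.6857 × 0.3143 = 0.2155
∂L/∂z = ∂L/∂h · σ'(z) = -4 × 0.2155 = -0.8621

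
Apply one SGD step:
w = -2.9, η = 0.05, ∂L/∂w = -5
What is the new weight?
w_new = -2.65

w_new = w - η·∂L/∂w = -2.9 - 0.05×(-5) = -2.9 - (-0.25) = -2.65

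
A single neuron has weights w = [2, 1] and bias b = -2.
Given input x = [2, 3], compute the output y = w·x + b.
y = 5

y = (2)(2) + (1)(3) + -2 = 5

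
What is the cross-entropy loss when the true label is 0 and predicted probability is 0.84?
L = 1.833

L = -0·log(0.84) - 1·log(0.16) = -log(0.16) = 1.833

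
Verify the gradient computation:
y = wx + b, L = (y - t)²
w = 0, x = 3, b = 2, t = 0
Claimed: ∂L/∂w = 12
Correct

y = (0)(3) + 2 = 2
∂L/∂y = 2(y - t) = 2(2 - 0) = 4
∂y/∂w = x = 3
∂L/∂w = 4 × 3 = 12

Claimed value: 12
Correct: The correct gradient is 12.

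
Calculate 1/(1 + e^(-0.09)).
0.5225

sigmoid(0.09) = 1/(1 + e^(-0.09)) = 1/(1 + 0.9139) = 0.5225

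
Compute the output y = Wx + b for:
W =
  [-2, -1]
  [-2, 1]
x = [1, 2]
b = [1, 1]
y = [-3, 1]

Wx = [-2×1 + -1×2, -2×1 + 1×2]
   = [-4, 0]
y = Wx + b = [-4 + 1, 0 + 1] = [-3, 1]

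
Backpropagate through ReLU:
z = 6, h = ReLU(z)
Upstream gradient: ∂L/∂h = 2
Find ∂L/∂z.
∂L/∂z = 2

h = ReLU(6) = 6
Since z > 0: ∂h/∂z = 1
∂L/∂z = ∂L/∂h · ∂h/∂z = 2 × 1 = 2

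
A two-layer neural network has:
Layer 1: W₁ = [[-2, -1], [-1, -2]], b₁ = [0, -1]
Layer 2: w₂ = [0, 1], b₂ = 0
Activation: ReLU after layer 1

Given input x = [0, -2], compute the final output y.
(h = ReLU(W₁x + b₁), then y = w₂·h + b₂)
y = 3

Layer 1 pre-activation: z₁ = [2, 3]
After ReLU: h = [2, 3]
Layer 2 output: y = 0×2 + 1×3 + 0 = 3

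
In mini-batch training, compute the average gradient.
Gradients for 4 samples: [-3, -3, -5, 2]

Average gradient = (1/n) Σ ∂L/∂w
Average gradient = -2.25

Average = (1/4)(-3 + -3 + -5 + 2) = -9/4 = -2.25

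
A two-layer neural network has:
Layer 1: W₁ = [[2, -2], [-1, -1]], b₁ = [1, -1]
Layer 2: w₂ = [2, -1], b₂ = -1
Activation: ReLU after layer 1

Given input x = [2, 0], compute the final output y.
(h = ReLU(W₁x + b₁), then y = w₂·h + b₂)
y = 9

Layer 1 pre-activation: z₁ = [5, -3]
After ReLU: h = [5, 0]
Layer 2 output: y = 2×5 + -1×0 + -1 = 9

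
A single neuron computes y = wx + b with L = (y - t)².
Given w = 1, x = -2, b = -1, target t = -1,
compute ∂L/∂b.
∂L/∂b = -4

y = wx + b = (1)(-2) + -1 = -3
∂L/∂y = 2(y - t) = 2(-3 - -1) = -4
∂y/∂b = 1
∂L/∂b = ∂L/∂y · ∂y/∂b = -4 × 1 = -4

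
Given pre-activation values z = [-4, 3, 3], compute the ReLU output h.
h = [0, 3, 3]

ReLU applied element-wise: max(0,-4)=0, max(0,3)=3, max(0,3)=3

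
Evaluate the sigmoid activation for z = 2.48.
0.9227

sigmoid(2.48) = 1/(1 + e^(-2.48)) = 1/(1 + 0.08374) = 0.9227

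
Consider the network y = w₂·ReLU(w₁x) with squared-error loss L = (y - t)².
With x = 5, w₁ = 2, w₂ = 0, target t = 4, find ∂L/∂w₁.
∂L/∂w₁ = 0

Forward pass:
z = w₁x = 2×5 = 10
h = ReLU(10) = 10
y = w₂h = 0×10 = 0

Backward pass:
∂L/∂y = 2(y - t) = 2(0 - 4) = -8
∂y/∂h = w₂ = 0
∂h/∂z = 1 (ReLU derivative)
∂z/∂w₁ = x = 5

∂L/∂w₁ = -8 × 0 × 1 × 5 = 0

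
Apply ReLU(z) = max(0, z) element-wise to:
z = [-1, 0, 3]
h = [0, 0, 3]

ReLU applied element-wise: max(0,-1)=0, max(0,0)=0, max(0,3)=3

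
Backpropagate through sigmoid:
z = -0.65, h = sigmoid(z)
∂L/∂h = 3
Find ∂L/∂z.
∂L/∂z = 0.676

σ(-0.65) = 0.343
σ'(-0.65) = σ(-0.65)(1 - σ(-0.65)) = 0.343 × 0.657 = 0.2253
∂L/∂z = ∂L/∂h · σ'(z) = 3 × 0.2253 = 0.676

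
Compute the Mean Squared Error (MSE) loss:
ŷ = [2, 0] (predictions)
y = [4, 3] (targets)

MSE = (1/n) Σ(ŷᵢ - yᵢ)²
MSE = 6.5

MSE = (1/2)((2-4)² + (0-3)²) = (1/2)(4 + 9) = 6.5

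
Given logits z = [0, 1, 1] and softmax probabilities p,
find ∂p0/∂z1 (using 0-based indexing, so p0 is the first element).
∂p0/∂z1 = -0.06561

p = softmax(z) = [0.1554, 0.4223, 0.4223]
p0 = 0.1554, p1 = 0.4223

∂p0/∂z1 = -p0 × p1 = -0.1554 × 0.4223 = -0.06561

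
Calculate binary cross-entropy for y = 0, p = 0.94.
L = 2.813

L = -0·log(0.94) - 1·log(0.06) = -log(0.06) = 2.813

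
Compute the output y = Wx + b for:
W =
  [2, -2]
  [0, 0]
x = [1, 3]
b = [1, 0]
y = [-3, 0]

Wx = [2×1 + -2×3, 0×1 + 0×3]
   = [-4, 0]
y = Wx + b = [-4 + 1, 0 + 0] = [-3, 0]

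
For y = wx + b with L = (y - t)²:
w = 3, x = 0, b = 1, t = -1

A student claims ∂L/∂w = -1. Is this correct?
Incorrect

y = (3)(0) + 1 = 1
∂L/∂y = 2(y - t) = 2(1 - -1) = 4
∂y/∂w = x = 0
∂L/∂w = 4 × 0 = 0

Claimed value: -1
Incorrect: The correct gradient is 0.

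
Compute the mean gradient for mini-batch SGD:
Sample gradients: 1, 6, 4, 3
Average gradient = 3.5

Average = (1/4)(1 + 6 + 4 + 3) = 14/4 = 3.5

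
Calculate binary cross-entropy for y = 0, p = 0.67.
L = 1.109

L = -0·log(0.67) - 1·log(0.33) = -log(0.33) = 1.109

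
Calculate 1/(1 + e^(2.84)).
0.0552

sigmoid(-2.84) = 1/(1 + e^(2.84)) = 1/(1 + 17.12) = 0.0552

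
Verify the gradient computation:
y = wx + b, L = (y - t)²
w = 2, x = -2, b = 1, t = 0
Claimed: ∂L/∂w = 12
Correct

y = (2)(-2) + 1 = -3
∂L/∂y = 2(y - t) = 2(-3 - 0) = -6
∂y/∂w = x = -2
∂L/∂w = -6 × -2 = 12

Claimed value: 12
Correct: The correct gradient is 12.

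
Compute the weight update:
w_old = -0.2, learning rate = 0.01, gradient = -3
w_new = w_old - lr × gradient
w_new = -0.17

w_new = w - η·∂L/∂w = -0.2 - 0.01×(-3) = -0.2 - (-0.03) = -0.17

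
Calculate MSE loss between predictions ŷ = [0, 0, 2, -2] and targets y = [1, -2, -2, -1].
MSE = 5.5

MSE = (1/4)((0-1)² + (0--2)² + (2--2)² + (-2--1)²) = (1/4)(1 + 4 + 16 + 1) = 5.5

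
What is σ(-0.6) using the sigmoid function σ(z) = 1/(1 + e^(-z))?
0.3543

sigmoid(-0.6) = 1/(1 + e^(0.6)) = 1/(1 + 1.822) = 0.3543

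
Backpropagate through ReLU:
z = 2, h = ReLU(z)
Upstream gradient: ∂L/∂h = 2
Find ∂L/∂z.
∂L/∂z = 2

h = ReLU(2) = 2
Since z > 0: ∂h/∂z = 1
∂L/∂z = ∂L/∂h · ∂h/∂z = 2 × 1 = 2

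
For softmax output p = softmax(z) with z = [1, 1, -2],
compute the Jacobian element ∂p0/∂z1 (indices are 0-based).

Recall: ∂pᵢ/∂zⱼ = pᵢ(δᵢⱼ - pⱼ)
∂p0/∂z1 = -0.238

p = softmax(z) = [0.4879, 0.4879, 0.02429]
p0 = 0.4879, p1 = 0.4879

∂p0/∂z1 = -p0 × p1 = -0.4879 × 0.4879 = -0.238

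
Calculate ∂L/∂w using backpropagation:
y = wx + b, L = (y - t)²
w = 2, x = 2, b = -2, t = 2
∂L/∂w = 0

y = wx + b = (2)(2) + -2 = 2
∂L/∂y = 2(y - t) = 2(2 - 2) = 0
∂y/∂w = x = 2
∂L/∂w = ∂L/∂y · ∂y/∂w = 0 × 2 = 0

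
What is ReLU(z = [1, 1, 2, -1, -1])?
h = [1, 1, 2, 0, 0]

ReLU applied element-wise: max(0,1)=1, max(0,1)=1, max(0,2)=2, max(0,-1)=0, max(0,-1)=0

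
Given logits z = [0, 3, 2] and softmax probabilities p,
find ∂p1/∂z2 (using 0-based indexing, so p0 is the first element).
∂p1/∂z2 = -0.183

p = softmax(z) = [0.03512, 0.7054, 0.2595]
p1 = 0.7054, p2 = 0.2595

∂p1/∂z2 = -p1 × p2 = -0.7054 × 0.2595 = -0.183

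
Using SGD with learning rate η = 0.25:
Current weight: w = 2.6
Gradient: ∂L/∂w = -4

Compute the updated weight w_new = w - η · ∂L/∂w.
w_new = 3.6

w_new = w - η·∂L/∂w = 2.6 - 0.25×(-4) = 2.6 - (-1) = 3.6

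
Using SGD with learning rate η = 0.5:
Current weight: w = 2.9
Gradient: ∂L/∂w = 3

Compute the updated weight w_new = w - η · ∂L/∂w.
w_new = 1.4

w_new = w - η·∂L/∂w = 2.9 - 0.5×(3) = 2.9 - (1.5) = 1.4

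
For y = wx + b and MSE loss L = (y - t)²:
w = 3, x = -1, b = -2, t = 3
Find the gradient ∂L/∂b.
∂L/∂b = -16

y = wx + b = (3)(-1) + -2 = -5
∂L/∂y = 2(y - t) = 2(-5 - 3) = -16
∂y/∂b = 1
∂L/∂b = ∂L/∂y · ∂y/∂b = -16 × 1 = -16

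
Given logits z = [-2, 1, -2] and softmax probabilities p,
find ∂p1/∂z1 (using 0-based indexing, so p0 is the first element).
∂p1/∂z1 = 0.08236

p = softmax(z) = [0.04528, 0.9094, 0.04528]
p1 = 0.9094

∂p1/∂z1 = p1(1 - p1) = 0.9094 × (1 - 0.9094) = 0.08236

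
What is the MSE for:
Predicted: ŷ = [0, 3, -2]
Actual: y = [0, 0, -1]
MSE = 3.333

MSE = (1/3)((0-0)² + (3-0)² + (-2--1)²) = (1/3)(0 + 9 + 1) = 3.333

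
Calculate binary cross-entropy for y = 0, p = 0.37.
L = 0.462

L = -0·log(0.37) - 1·log(0.63) = -log(0.63) = 0.462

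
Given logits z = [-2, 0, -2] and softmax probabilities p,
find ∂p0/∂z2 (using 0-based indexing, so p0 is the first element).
∂p0/∂z2 = -0.01134

p = softmax(z) = [0.1065, 0.787, 0.1065]
p0 = 0.1065, p2 = 0.1065

∂p0/∂z2 = -p0 × p2 = -0.1065 × 0.1065 = -0.01134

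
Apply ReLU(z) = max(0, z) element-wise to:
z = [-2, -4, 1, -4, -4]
h = [0, 0, 1, 0, 0]

ReLU applied element-wise: max(0,-2)=0, max(0,-4)=0, max(0,1)=1, max(0,-4)=0, max(0,-4)=0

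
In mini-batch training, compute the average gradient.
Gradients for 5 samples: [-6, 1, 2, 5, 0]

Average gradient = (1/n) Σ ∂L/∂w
Average gradient = 0.4

Average = (1/5)(-6 + 1 + 2 + 5 + 0) = 2/5 = 0.4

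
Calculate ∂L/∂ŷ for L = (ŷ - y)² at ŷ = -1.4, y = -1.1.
∂L/∂ŷ = -0.6

∂L/∂ŷ = 2(ŷ - y) = 2(-1.4 - -1.1) = 2(-0.3) = -0.6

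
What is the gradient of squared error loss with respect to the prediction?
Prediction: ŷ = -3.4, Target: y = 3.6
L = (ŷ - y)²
∂L/∂ŷ = -14.0

∂L/∂ŷ = 2(ŷ - y) = 2(-3.4 - 3.6) = 2(-7.0) = -14.0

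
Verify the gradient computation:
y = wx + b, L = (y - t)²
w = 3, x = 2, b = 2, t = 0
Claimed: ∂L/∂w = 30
Incorrect

y = (3)(2) + 2 = 8
∂L/∂y = 2(y - t) = 2(8 - 0) = 16
∂y/∂w = x = 2
∂L/∂w = 16 × 2 = 32

Claimed value: 30
Incorrect: The correct gradient is 32.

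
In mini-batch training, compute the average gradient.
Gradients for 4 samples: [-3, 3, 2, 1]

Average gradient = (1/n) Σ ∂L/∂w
Average gradient = 0.75

Average = (1/4)(-3 + 3 + 2 + 1) = 3/4 = 0.75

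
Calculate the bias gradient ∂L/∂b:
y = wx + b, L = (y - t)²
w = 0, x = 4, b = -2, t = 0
∂L/∂b = -4

y = wx + b = (0)(4) + -2 = -2
∂L/∂y = 2(y - t) = 2(-2 - 0) = -4
∂y/∂b = 1
∂L/∂b = ∂L/∂y · ∂y/∂b = -4 × 1 = -4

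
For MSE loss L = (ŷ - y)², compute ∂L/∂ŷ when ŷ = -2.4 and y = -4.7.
∂L/∂ŷ = 4.6

∂L/∂ŷ = 2(ŷ - y) = 2(-2.4 - -4.7) = 2(2.3) = 4.6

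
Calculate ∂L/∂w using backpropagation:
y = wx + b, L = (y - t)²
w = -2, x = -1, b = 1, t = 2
∂L/∂w = -2

y = wx + b = (-2)(-1) + 1 = 3
∂L/∂y = 2(y - t) = 2(3 - 2) = 2
∂y/∂w = x = -1
∂L/∂w = ∂L/∂y · ∂y/∂w = 2 × -1 = -2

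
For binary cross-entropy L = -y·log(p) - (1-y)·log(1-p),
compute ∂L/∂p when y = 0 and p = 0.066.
∂L/∂p = 1.071

∂L/∂p = -y/p + (1-y)/(1-p) = 0 + 1/0.934 = 1.071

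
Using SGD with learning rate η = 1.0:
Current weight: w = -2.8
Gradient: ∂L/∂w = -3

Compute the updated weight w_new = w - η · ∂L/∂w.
w_new = 0.2

w_new = w - η·∂L/∂w = -2.8 - 1.0×(-3) = -2.8 - (-3) = 0.2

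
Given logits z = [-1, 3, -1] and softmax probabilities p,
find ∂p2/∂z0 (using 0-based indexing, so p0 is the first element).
∂p2/∂z0 = -0.0003122

p = softmax(z) = [0.01767, 0.9647, 0.01767]
p2 = 0.01767, p0 = 0.01767

∂p2/∂z0 = -p2 × p0 = -0.01767 × 0.01767 = -0.0003122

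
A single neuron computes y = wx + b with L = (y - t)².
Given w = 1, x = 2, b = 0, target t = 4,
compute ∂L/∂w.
∂L/∂w = -8

y = wx + b = (1)(2) + 0 = 2
∂L/∂y = 2(y - t) = 2(2 - 4) = -4
∂y/∂w = x = 2
∂L/∂w = ∂L/∂y · ∂y/∂w = -4 × 2 = -8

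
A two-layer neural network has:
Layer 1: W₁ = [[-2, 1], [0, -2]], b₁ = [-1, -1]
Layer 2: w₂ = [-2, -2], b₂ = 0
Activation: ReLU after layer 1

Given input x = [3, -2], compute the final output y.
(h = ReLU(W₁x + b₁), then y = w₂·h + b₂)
y = -6

Layer 1 pre-activation: z₁ = [-9, 3]
After ReLU: h = [0, 3]
Layer 2 output: y = -2×0 + -2×3 + 0 = -6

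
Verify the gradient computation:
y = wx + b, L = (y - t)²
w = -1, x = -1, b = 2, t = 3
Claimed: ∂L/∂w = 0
Correct

y = (-1)(-1) + 2 = 3
∂L/∂y = 2(y - t) = 2(3 - 3) = 0
∂y/∂w = x = -1
∂L/∂w = 0 × -1 = 0

Claimed value: 0
Correct: The correct gradient is 0.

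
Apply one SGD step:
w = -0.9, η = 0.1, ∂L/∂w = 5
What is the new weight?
w_new = -1.4

w_new = w - η·∂L/∂w = -0.9 - 0.1×(5) = -0.9 - (0.5) = -1.4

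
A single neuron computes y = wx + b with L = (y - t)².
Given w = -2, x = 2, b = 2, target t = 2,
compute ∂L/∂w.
∂L/∂w = -16

y = wx + b = (-2)(2) + 2 = -2
∂L/∂y = 2(y - t) = 2(-2 - 2) = -8
∂y/∂w = x = 2
∂L/∂w = ∂L/∂y · ∂y/∂w = -8 × 2 = -16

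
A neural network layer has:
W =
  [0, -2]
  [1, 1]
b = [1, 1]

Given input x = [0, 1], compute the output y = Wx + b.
y = [-1, 2]

Wx = [0×0 + -2×1, 1×0 + 1×1]
   = [-2, 1]
y = Wx + b = [-2 + 1, 1 + 1] = [-1, 2]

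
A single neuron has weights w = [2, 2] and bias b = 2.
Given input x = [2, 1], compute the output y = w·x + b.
y = 8

y = (2)(2) + (2)(1) + 2 = 8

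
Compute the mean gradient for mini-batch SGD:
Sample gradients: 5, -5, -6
Average gradient = -2

Average = (1/3)(5 + -5 + -6) = -6/3 = -2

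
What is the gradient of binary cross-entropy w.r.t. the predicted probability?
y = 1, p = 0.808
∂L/∂p = -1.238

∂L/∂p = -y/p + (1-y)/(1-p) = -1/0.808 + 0 = -1.238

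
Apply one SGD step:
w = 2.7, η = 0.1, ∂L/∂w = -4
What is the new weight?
w_new = 3.1

w_new = w - η·∂L/∂w = 2.7 - 0.1×(-4) = 2.7 - (-0.4) = 3.1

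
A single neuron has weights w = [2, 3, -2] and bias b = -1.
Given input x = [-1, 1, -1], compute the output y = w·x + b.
y = 2

y = (2)(-1) + (3)(1) + (-2)(-1) + -1 = 2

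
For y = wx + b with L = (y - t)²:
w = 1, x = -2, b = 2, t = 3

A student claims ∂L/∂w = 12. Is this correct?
Correct

y = (1)(-2) + 2 = 0
∂L/∂y = 2(y - t) = 2(0 - 3) = -6
∂y/∂w = x = -2
∂L/∂w = -6 × -2 = 12

Claimed value: 12
Correct: The correct gradient is 12.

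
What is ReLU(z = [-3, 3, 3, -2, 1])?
h = [0, 3, 3, 0, 1]

ReLU applied element-wise: max(0,-3)=0, max(0,3)=3, max(0,3)=3, max(0,-2)=0, max(0,1)=1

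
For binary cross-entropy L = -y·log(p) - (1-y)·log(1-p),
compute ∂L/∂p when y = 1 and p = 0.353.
∂L/∂p = -2.833

∂L/∂p = -y/p + (1-y)/(1-p) = -1/0.353 + 0 = -2.833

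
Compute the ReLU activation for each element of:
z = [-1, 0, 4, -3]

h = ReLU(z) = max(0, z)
h = [0, 0, 4, 0]

ReLU applied element-wise: max(0,-1)=0, max(0,0)=0, max(0,4)=4, max(0,-3)=0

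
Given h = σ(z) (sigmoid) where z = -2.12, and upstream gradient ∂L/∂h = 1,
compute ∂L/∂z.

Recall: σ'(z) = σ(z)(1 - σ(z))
∂L/∂z = 0.09568

σ(-2.12) = 0.1072
σ'(-2.12) = σ(-2.12)(1 - σ(-2.12)) = 0.1072 × 0.8928 = 0.09568
∂L/∂z = ∂L/∂h · σ'(z) = 1 × 0.09568 = 0.09568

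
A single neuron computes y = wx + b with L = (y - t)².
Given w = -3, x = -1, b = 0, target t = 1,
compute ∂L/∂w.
∂L/∂w = -4

y = wx + b = (-3)(-1) + 0 = 3
∂L/∂y = 2(y - t) = 2(3 - 1) = 4
∂y/∂w = x = -1
∂L/∂w = ∂L/∂y · ∂y/∂w = 4 × -1 = -4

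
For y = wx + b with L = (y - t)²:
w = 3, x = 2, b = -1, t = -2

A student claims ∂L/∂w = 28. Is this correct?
Correct

y = (3)(2) + -1 = 5
∂L/∂y = 2(y - t) = 2(5 - -2) = 14
∂y/∂w = x = 2
∂L/∂w = 14 × 2 = 28

Claimed value: 28
Correct: The correct gradient is 28.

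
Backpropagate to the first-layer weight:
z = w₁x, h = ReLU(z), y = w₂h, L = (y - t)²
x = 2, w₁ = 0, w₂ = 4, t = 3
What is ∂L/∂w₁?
∂L/∂w₁ = 0

Forward pass:
z = w₁x = 0×2 = 0
h = ReLU(0) = 0
y = w₂h = 4×0 = 0

Backward pass:
∂L/∂y = 2(y - t) = 2(0 - 3) = -6
∂y/∂h = w₂ = 4
∂h/∂z = 0 (ReLU derivative)
∂z/∂w₁ = x = 2

∂L/∂w₁ = -6 × 4 × 0 × 2 = 0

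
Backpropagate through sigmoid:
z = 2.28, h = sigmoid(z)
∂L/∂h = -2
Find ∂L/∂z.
∂L/∂z = -0.1684

σ(2.28) = 0.9072
σ'(2.28) = σ(2.28)(1 - σ(2.28)) = 0.9072 × 0.09279 = 0.08418
∂L/∂z = ∂L/∂h · σ'(z) = -2 × 0.08418 = -0.1684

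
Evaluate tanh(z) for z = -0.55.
-0.5005

tanh(-0.55) = (e^(-0.55) - e^(0.55))/(e^(-0.55) + e^(0.55)) = -0.5005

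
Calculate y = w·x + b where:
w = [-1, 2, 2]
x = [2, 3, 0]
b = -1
y = 3

y = (-1)(2) + (2)(3) + (2)(0) + -1 = 3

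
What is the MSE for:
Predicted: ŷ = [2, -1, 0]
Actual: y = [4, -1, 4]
MSE = 6.667

MSE = (1/3)((2-4)² + (-1--1)² + (0-4)²) = (1/3)(4 + 0 + 16) = 6.667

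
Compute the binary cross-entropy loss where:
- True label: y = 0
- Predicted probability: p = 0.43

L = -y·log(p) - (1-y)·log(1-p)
L = 0.5621

L = -0·log(0.43) - 1·log(0.57) = -log(0.57) = 0.5621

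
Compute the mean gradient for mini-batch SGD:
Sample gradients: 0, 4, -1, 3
Average gradient = 1.5

Average = (1/4)(0 + 4 + -1 + 3) = 6/4 = 1.5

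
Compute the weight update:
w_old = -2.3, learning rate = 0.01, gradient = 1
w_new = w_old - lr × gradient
w_new = -2.31

w_new = w - η·∂L/∂w = -2.3 - 0.01×(1) = -2.3 - (0.01) = -2.31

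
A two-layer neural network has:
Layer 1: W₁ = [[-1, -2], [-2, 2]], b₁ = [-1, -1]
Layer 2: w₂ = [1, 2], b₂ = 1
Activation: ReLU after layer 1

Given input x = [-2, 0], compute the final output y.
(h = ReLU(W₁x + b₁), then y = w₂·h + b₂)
y = 8

Layer 1 pre-activation: z₁ = [1, 3]
After ReLU: h = [1, 3]
Layer 2 output: y = 1×1 + 2×3 + 1 = 8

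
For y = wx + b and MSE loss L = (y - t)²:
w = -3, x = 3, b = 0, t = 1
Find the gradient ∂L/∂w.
∂L/∂w = -60

y = wx + b = (-3)(3) + 0 = -9
∂L/∂y = 2(y - t) = 2(-9 - 1) = -20
∂y/∂w = x = 3
∂L/∂w = ∂L/∂y · ∂y/∂w = -20 × 3 = -60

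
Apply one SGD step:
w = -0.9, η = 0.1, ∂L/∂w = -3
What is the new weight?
w_new = -0.6

w_new = w - η·∂L/∂w = -0.9 - 0.1×(-3) = -0.9 - (-0.3) = -0.6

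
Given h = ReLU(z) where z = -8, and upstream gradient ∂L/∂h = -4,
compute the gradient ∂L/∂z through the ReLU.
∂L/∂z = 0

h = ReLU(-8) = 0
Since z < 0: ∂h/∂z = 0
∂L/∂z = ∂L/∂h · ∂h/∂z = -4 × 0 = 0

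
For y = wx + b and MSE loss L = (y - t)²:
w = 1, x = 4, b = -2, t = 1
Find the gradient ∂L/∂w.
∂L/∂w = 8

y = wx + b = (1)(4) + -2 = 2
∂L/∂y = 2(y - t) = 2(2 - 1) = 2
∂y/∂w = x = 4
∂L/∂w = ∂L/∂y · ∂y/∂w = 2 × 4 = 8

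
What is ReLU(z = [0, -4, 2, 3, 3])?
h = [0, 0, 2, 3, 3]

ReLU applied element-wise: max(0,0)=0, max(0,-4)=0, max(0,2)=2, max(0,3)=3, max(0,3)=3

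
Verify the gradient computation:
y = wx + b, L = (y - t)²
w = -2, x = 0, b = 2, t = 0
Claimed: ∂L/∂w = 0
Correct

y = (-2)(0) + 2 = 2
∂L/∂y = 2(y - t) = 2(2 - 0) = 4
∂y/∂w = x = 0
∂L/∂w = 4 × 0 = 0

Claimed value: 0
Correct: The correct gradient is 0.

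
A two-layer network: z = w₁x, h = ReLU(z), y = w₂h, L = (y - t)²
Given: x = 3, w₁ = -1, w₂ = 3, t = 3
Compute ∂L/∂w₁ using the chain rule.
∂L/∂w₁ = 0

Forward pass:
z = w₁x = -1×3 = -3
h = ReLU(-3) = 0
y = w₂h = 3×0 = 0

Backward pass:
∂L/∂y = 2(y - t) = 2(0 - 3) = -6
∂y/∂h = w₂ = 3
∂h/∂z = 0 (ReLU derivative)
∂z/∂w₁ = x = 3

∂L/∂w₁ = -6 × 3 × 0 × 3 = 0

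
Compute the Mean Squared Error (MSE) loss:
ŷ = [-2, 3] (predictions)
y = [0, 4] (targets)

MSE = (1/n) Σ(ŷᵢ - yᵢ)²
MSE = 2.5

MSE = (1/2)((-2-0)² + (3-4)²) = (1/2)(4 + 1) = 2.5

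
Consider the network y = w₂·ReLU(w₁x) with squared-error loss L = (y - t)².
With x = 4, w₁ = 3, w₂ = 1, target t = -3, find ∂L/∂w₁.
∂L/∂w₁ = 120

Forward pass:
z = w₁x = 3×4 = 12
h = ReLU(12) = 12
y = w₂h = 1×12 = 12

Backward pass:
∂L/∂y = 2(y - t) = 2(12 - -3) = 30
∂y/∂h = w₂ = 1
∂h/∂z = 1 (ReLU derivative)
∂z/∂w₁ = x = 4

∂L/∂w₁ = 30 × 1 × 1 × 4 = 120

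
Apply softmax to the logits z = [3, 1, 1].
p = [0.787, 0.1065, 0.1065]

exp(z) = [20.09, 2.718, 2.718]
Sum = 25.52
p = [0.787, 0.1065, 0.1065]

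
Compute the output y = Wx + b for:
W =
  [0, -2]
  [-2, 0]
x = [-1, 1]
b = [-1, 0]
y = [-3, 2]

Wx = [0×-1 + -2×1, -2×-1 + 0×1]
   = [-2, 2]
y = Wx + b = [-2 + -1, 2 + 0] = [-3, 2]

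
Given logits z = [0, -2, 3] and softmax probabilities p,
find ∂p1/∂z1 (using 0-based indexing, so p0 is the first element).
∂p1/∂z1 = 0.006337

p = softmax(z) = [0.04712, 0.006377, 0.9465]
p1 = 0.006377

∂p1/∂z1 = p1(1 - p1) = 0.006377 × (1 - 0.006377) = 0.006337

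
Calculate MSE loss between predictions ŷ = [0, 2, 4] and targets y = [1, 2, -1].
MSE = 8.667

MSE = (1/3)((0-1)² + (2-2)² + (4--1)²) = (1/3)(1 + 0 + 25) = 8.667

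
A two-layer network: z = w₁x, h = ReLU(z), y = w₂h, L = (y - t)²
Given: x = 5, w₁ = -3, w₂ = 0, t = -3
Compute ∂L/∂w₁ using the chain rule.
∂L/∂w₁ = 0

Forward pass:
z = w₁x = -3×5 = -15
h = ReLU(-15) = 0
y = w₂h = 0×0 = 0

Backward pass:
∂L/∂y = 2(y - t) = 2(0 - -3) = 6
∂y/∂h = w₂ = 0
∂h/∂z = 0 (ReLU derivative)
∂z/∂w₁ = x = 5

∂L/∂w₁ = 6 × 0 × 0 × 5 = 0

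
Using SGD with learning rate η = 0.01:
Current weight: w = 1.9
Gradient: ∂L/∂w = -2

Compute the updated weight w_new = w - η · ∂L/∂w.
w_new = 1.92

w_new = w - η·∂L/∂w = 1.9 - 0.01×(-2) = 1.9 - (-0.02) = 1.92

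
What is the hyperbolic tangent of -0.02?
-0.02

tanh(-0.02) = (e^(-0.02) - e^(0.02))/(e^(-0.02) + e^(0.02)) = -0.02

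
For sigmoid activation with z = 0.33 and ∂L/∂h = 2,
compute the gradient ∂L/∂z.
∂L/∂z = 0.4866

σ(0.33) = 0.5818
σ'(0.33) = σ(0.33)(1 - σ(0.33)) = 0.5818 × 0.4182 = 0.2433
∂L/∂z = ∂L/∂h · σ'(z) = 2 × 0.2433 = 0.4866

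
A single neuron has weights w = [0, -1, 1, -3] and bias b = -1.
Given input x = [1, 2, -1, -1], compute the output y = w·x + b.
y = -1

y = (0)(1) + (-1)(2) + (1)(-1) + (-3)(-1) + -1 = -1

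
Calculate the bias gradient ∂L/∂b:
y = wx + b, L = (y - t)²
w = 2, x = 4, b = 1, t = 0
∂L/∂b = 18

y = wx + b = (2)(4) + 1 = 9
∂L/∂y = 2(y - t) = 2(9 - 0) = 18
∂y/∂b = 1
∂L/∂b = ∂L/∂y · ∂y/∂b = 18 × 1 = 18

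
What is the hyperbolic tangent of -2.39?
-0.9833

tanh(-2.39) = (e^(-2.39) - e^(2.39))/(e^(-2.39) + e^(2.39)) = -0.9833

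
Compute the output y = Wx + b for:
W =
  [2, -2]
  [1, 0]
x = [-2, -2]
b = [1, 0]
y = [1, -2]

Wx = [2×-2 + -2×-2, 1×-2 + 0×-2]
   = [0, -2]
y = Wx + b = [0 + 1, -2 + 0] = [1, -2]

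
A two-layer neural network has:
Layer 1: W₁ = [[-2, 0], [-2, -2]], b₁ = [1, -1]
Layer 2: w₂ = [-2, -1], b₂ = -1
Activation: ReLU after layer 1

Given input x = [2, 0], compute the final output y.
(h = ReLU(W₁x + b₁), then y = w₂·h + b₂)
y = -1

Layer 1 pre-activation: z₁ = [-3, -5]
After ReLU: h = [0, 0]
Layer 2 output: y = -2×0 + -1×0 + -1 = -1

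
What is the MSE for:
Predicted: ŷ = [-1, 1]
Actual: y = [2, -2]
MSE = 9

MSE = (1/2)((-1-2)² + (1--2)²) = (1/2)(9 + 9) = 9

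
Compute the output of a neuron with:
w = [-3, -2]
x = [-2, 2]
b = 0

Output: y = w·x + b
y = 2

y = (-3)(-2) + (-2)(2) + 0 = 2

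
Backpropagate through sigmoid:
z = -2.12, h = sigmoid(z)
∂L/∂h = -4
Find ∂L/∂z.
∂L/∂z = -0.3827

σ(-2.12) = 0.1072
σ'(-2.12) = σ(-2.12)(1 - σ(-2.12)) = 0.1072 × 0.8928 = 0.09568
∂L/∂z = ∂L/∂h · σ'(z) = -4 × 0.09568 = -0.3827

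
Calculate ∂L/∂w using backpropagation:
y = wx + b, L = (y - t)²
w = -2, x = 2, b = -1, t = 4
∂L/∂w = -36

y = wx + b = (-2)(2) + -1 = -5
∂L/∂y = 2(y - t) = 2(-5 - 4) = -18
∂y/∂w = x = 2
∂L/∂w = ∂L/∂y · ∂y/∂w = -18 × 2 = -36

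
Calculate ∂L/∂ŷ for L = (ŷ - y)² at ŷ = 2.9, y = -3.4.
∂L/∂ŷ = 12.6

∂L/∂ŷ = 2(ŷ - y) = 2(2.9 - -3.4) = 2(6.3) = 12.6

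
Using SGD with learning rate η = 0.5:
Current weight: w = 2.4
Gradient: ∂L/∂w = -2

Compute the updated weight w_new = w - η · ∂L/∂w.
w_new = 3.4

w_new = w - η·∂L/∂w = 2.4 - 0.5×(-2) = 2.4 - (-1) = 3.4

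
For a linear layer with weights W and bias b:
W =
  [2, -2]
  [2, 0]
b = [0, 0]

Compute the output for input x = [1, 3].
y = [-4, 2]

Wx = [2×1 + -2×3, 2×1 + 0×3]
   = [-4, 2]
y = Wx + b = [-4 + 0, 2 + 0] = [-4, 2]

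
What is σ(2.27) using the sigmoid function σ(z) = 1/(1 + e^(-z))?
0.9064

sigmoid(2.27) = 1/(1 + e^(-2.27)) = 1/(1 + 0.1033) = 0.9064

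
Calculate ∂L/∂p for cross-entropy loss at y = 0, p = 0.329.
∂L/∂p = 1.49

∂L/∂p = -y/p + (1-y)/(1-p) = 0 + 1/0.671 = 1.49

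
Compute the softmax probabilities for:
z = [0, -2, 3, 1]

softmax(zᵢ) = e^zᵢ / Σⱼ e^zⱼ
p = [0.0418, 0.0057, 0.839, 0.1135]

exp(z) = [1, 0.1353, 20.09, 2.718]
Sum = 23.94
p = [0.0418, 0.0057, 0.839, 0.1135]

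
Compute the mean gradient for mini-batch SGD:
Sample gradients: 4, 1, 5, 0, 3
Average gradient = 2.6

Average = (1/5)(4 + 1 + 5 + 0 + 3) = 13/5 = 2.6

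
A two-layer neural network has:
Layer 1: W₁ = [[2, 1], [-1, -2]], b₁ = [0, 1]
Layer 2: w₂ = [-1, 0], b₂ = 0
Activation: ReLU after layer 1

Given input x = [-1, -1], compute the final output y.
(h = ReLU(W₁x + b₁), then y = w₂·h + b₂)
y = 0

Layer 1 pre-activation: z₁ = [-3, 4]
After ReLU: h = [0, 4]
Layer 2 output: y = -1×0 + 0×4 + 0 = 0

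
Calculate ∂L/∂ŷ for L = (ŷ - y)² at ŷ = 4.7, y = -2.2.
∂L/∂ŷ = 13.8

∂L/∂ŷ = 2(ŷ - y) = 2(4.7 - -2.2) = 2(6.9) = 13.8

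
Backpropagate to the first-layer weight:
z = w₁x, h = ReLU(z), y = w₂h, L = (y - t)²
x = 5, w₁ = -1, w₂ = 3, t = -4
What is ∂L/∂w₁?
∂L/∂w₁ = 0

Forward pass:
z = w₁x = -1×5 = -5
h = ReLU(-5) = 0
y = w₂h = 3×0 = 0

Backward pass:
∂L/∂y = 2(y - t) = 2(0 - -4) = 8
∂y/∂h = w₂ = 3
∂h/∂z = 0 (ReLU derivative)
∂z/∂w₁ = x = 5

∂L/∂w₁ = 8 × 3 × 0 × 5 = 0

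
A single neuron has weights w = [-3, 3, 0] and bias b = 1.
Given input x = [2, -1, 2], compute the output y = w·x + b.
y = -8

y = (-3)(2) + (3)(-1) + (0)(2) + 1 = -8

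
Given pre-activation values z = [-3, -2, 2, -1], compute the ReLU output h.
h = [0, 0, 2, 0]

ReLU applied element-wise: max(0,-3)=0, max(0,-2)=0, max(0,2)=2, max(0,-1)=0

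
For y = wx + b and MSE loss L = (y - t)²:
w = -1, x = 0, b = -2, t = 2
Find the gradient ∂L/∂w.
∂L/∂w = 0

y = wx + b = (-1)(0) + -2 = -2
∂L/∂y = 2(y - t) = 2(-2 - 2) = -8
∂y/∂w = x = 0
∂L/∂w = ∂L/∂y · ∂y/∂w = -8 × 0 = 0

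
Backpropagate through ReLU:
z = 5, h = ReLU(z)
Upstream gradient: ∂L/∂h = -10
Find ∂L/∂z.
∂L/∂z = -10

h = ReLU(5) = 5
Since z > 0: ∂h/∂z = 1
∂L/∂z = ∂L/∂h · ∂h/∂z = -10 × 1 = -10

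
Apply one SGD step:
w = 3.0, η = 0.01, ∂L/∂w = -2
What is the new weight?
w_new = 3.02

w_new = w - η·∂L/∂w = 3.0 - 0.01×(-2) = 3.0 - (-0.02) = 3.02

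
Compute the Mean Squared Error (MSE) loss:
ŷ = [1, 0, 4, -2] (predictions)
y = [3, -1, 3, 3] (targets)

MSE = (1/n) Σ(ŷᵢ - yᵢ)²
MSE = 7.75

MSE = (1/4)((1-3)² + (0--1)² + (4-3)² + (-2-3)²) = (1/4)(4 + 1 + 1 + 25) = 7.75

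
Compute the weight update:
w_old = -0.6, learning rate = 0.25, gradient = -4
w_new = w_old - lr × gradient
w_new = 0.4

w_new = w - η·∂L/∂w = -0.6 - 0.25×(-4) = -0.6 - (-1) = 0.4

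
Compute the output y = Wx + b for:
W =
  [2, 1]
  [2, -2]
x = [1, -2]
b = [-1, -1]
y = [-1, 5]

Wx = [2×1 + 1×-2, 2×1 + -2×-2]
   = [0, 6]
y = Wx + b = [0 + -1, 6 + -1] = [-1, 5]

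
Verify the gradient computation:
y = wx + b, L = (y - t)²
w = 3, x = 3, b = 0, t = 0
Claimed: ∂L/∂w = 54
Correct

y = (3)(3) + 0 = 9
∂L/∂y = 2(y - t) = 2(9 - 0) = 18
∂y/∂w = x = 3
∂L/∂w = 18 × 3 = 54

Claimed value: 54
Correct: The correct gradient is 54.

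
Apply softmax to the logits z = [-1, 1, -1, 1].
p = [0.0596, 0.4404, 0.0596, 0.4404]

exp(z) = [0.3679, 2.718, 0.3679, 2.718]
Sum = 6.172
p = [0.0596, 0.4404, 0.0596, 0.4404]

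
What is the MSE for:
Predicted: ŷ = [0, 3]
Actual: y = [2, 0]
MSE = 6.5

MSE = (1/2)((0-2)² + (3-0)²) = (1/2)(4 + 9) = 6.5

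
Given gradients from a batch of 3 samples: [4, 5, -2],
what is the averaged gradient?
Average gradient = 2.333

Average = (1/3)(4 + 5 + -2) = 7/3 = 2.333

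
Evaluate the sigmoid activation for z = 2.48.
0.9227

sigmoid(2.48) = 1/(1 + e^(-2.48)) = 1/(1 + 0.08374) = 0.9227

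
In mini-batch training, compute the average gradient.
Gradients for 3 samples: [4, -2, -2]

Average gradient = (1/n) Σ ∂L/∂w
Average gradient = 0

Average = (1/3)(4 + -2 + -2) = 0/3 = 0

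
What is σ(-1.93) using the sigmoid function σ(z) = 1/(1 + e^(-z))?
0.1268

sigmoid(-1.93) = 1/(1 + e^(1.93)) = 1/(1 + 6.89) = 0.1268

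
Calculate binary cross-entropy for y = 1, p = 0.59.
L = 0.5276

L = -1·log(0.59) - 0·log(0.41) = -log(0.59) = 0.5276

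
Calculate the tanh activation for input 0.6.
0.537

tanh(0.6) = (e^(0.6) - e^(-0.6))/(e^(0.6) + e^(-0.6)) = 0.537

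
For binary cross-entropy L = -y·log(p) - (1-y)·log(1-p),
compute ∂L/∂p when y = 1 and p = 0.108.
∂L/∂p = -9.259

∂L/∂p = -y/p + (1-y)/(1-p) = -1/0.108 + 0 = -9.259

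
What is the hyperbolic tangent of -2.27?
-0.9789

tanh(-2.27) = (e^(-2.27) - e^(2.27))/(e^(-2.27) + e^(2.27)) = -0.9789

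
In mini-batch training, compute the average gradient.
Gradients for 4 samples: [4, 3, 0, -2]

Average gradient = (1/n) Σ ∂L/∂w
Average gradient = 1.25

Average = (1/4)(4 + 3 + 0 + -2) = 5/4 = 1.25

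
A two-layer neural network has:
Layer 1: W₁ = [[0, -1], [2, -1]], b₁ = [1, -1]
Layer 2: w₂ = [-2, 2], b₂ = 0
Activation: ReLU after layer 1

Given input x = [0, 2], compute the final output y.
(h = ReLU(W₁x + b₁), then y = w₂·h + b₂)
y = 0

Layer 1 pre-activation: z₁ = [-1, -3]
After ReLU: h = [0, 0]
Layer 2 output: y = -2×0 + 2×0 + 0 = 0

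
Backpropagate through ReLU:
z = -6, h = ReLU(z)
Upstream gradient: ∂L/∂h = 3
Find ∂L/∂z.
∂L/∂z = 0

h = ReLU(-6) = 0
Since z < 0: ∂h/∂z = 0
∂L/∂z = ∂L/∂h · ∂h/∂z = 3 × 0 = 0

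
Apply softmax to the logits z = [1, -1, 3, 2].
p = [0.0889, 0.012, 0.6572, 0.2418]

exp(z) = [2.718, 0.3679, 20.09, 7.389]
Sum = 30.56
p = [0.0889, 0.012, 0.6572, 0.2418]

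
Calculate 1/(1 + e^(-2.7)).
0.937

sigmoid(2.7) = 1/(1 + e^(-2.7)) = 1/(1 + 0.06721) = 0.937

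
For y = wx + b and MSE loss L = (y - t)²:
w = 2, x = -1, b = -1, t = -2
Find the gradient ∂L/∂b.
∂L/∂b = -2

y = wx + b = (2)(-1) + -1 = -3
∂L/∂y = 2(y - t) = 2(-3 - -2) = -2
∂y/∂b = 1
∂L/∂b = ∂L/∂y · ∂y/∂b = -2 × 1 = -2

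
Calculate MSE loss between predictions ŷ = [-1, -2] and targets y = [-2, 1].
MSE = 5

MSE = (1/2)((-1--2)² + (-2-1)²) = (1/2)(1 + 9) = 5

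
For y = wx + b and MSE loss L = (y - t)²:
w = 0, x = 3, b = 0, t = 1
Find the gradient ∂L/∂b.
∂L/∂b = -2

y = wx + b = (0)(3) + 0 = 0
∂L/∂y = 2(y - t) = 2(0 - 1) = -2
∂y/∂b = 1
∂L/∂b = ∂L/∂y · ∂y/∂b = -2 × 1 = -2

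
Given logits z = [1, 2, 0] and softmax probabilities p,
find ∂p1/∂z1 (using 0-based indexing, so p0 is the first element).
∂p1/∂z1 = 0.2227

p = softmax(z) = [0.2447, 0.6652, 0.09003]
p1 = 0.6652

∂p1/∂z1 = p1(1 - p1) = 0.6652 × (1 - 0.6652) = 0.2227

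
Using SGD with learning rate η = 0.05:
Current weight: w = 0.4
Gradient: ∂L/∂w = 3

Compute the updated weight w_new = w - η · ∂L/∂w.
w_new = 0.25

w_new = w - η·∂L/∂w = 0.4 - 0.05×(3) = 0.4 - (0.15) = 0.25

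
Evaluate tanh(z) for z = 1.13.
0.811

tanh(1.13) = (e^(1.13) - e^(-1.13))/(e^(1.13) + e^(-1.13)) = 0.811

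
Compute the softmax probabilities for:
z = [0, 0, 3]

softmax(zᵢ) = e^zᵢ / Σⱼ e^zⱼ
p = [0.0453, 0.0453, 0.9094]

exp(z) = [1, 1, 20.09]
Sum = 22.09
p = [0.0453, 0.0453, 0.9094]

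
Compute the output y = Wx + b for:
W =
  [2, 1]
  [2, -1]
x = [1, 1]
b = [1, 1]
y = [4, 2]

Wx = [2×1 + 1×1, 2×1 + -1×1]
   = [3, 1]
y = Wx + b = [3 + 1, 1 + 1] = [4, 2]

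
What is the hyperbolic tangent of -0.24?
-0.2355

tanh(-0.24) = (e^(-0.24) - e^(0.24))/(e^(-0.24) + e^(0.24)) = -0.2355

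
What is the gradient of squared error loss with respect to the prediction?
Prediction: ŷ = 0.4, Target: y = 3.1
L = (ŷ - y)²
∂L/∂ŷ = -5.4

∂L/∂ŷ = 2(ŷ - y) = 2(0.4 - 3.1) = 2(-2.7) = -5.4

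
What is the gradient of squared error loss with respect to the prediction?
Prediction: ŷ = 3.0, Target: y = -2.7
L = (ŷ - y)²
∂L/∂ŷ = 11.4

∂L/∂ŷ = 2(ŷ - y) = 2(3.0 - -2.7) = 2(5.7) = 11.4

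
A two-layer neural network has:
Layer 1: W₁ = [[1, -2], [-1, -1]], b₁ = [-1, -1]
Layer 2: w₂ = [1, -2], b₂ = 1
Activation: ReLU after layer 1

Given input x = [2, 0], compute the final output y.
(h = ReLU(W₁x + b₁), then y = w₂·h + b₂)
y = 2

Layer 1 pre-activation: z₁ = [1, -3]
After ReLU: h = [1, 0]
Layer 2 output: y = 1×1 + -2×0 + 1 = 2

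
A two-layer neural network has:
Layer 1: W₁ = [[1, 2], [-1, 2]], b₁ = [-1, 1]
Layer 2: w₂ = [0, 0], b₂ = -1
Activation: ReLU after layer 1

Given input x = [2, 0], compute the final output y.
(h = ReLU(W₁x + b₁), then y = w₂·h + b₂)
y = -1

Layer 1 pre-activation: z₁ = [1, -1]
After ReLU: h = [1, 0]
Layer 2 output: y = 0×1 + 0×0 + -1 = -1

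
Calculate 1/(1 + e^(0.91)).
0.287

sigmoid(-0.91) = 1/(1 + e^(0.91)) = 1/(1 + 2.484) = 0.287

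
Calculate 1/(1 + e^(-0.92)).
0.715

sigmoid(0.92) = 1/(1 + e^(-0.92)) = 1/(1 + 0.3985) = 0.715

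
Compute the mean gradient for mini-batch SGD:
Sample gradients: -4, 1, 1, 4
Average gradient = 0.5

Average = (1/4)(-4 + 1 + 1 + 4) = 2/4 = 0.5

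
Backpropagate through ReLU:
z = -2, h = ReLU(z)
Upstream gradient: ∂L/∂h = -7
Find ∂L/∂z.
∂L/∂z = 0

h = ReLU(-2) = 0
Since z < 0: ∂h/∂z = 0
∂L/∂z = ∂L/∂h · ∂h/∂z = -7 × 0 = 0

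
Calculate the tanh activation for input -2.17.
-0.9743

tanh(-2.17) = (e^(-2.17) - e^(2.17))/(e^(-2.17) + e^(2.17)) = -0.9743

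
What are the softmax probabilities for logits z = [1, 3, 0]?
p = [0.1142, 0.8438, 0.042]

exp(z) = [2.718, 20.09, 1]
Sum = 23.8
p = [0.1142, 0.8438, 0.042]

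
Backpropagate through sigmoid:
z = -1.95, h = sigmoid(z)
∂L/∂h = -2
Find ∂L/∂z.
∂L/∂z = -0.2181

σ(-1.95) = 0.1246
σ'(-1.95) = σ(-1.95)(1 - σ(-1.95)) = 0.1246 × 0.8754 = 0.109
∂L/∂z = ∂L/∂h · σ'(z) = -2 × 0.109 = -0.2181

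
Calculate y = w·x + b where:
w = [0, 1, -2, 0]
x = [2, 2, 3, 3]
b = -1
y = -5

y = (0)(2) + (1)(2) + (-2)(3) + (0)(3) + -1 = -5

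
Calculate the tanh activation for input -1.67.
-0.9316

tanh(-1.67) = (e^(-1.67) - e^(1.67))/(e^(-1.67) + e^(1.67)) = -0.9316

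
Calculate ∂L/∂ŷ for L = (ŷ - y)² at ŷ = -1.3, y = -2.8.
∂L/∂ŷ = 3.0

∂L/∂ŷ = 2(ŷ - y) = 2(-1.3 - -2.8) = 2(1.5) = 3.0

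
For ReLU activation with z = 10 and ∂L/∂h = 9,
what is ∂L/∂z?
∂L/∂z = 9

h = ReLU(10) = 10
Since z > 0: ∂h/∂z = 1
∂L/∂z = ∂L/∂h · ∂h/∂z = 9 × 1 = 9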